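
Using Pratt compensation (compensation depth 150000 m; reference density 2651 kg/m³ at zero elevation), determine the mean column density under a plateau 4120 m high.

2580 kg/m³

Pratt balance: ρ_ref D = ρ (D + h).
ρ = ρ_ref D/(D + h) = 2651 × 150000 m/(150000 m + 4120 m) = 2580 kg/m³.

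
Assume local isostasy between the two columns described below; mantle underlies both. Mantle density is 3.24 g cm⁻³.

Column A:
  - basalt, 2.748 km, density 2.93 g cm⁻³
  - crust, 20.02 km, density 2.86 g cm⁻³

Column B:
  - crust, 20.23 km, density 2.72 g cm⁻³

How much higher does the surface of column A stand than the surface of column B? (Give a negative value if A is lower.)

−0.636 km

For any compensation level in the mantle, the mantle terms cancel and isostasy reduces to e = (Σt_A − Σt_B) − (Σ(ρt)_A − Σ(ρt)_B) / ρ_m.
Σt_A = 22.768 km; Σt_B = 20.23 km; Σ(ρt)_A = 65.30884; Σ(ρt)_B = 55.0256 (in km·g cm⁻³).
e = (22.768 − 20.23) − (65.30884 − 55.0256) / 3.24 = −0.636 km.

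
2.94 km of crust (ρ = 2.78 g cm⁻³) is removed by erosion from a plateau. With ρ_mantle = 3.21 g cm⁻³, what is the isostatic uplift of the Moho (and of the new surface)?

Unloading: uplift u = e ρ_c/ρ_m = 2.94 km × 2.78/3.21 = 2.55 km.

2.55 km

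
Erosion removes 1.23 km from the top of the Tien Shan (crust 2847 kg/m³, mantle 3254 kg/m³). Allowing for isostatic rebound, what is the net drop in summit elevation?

0.154 km

Rebound u = e ρ_c/ρ_m = 1.23 km × 2847/3254 = 1.076 km.
Net surface drop = e − u = 1.23 km − 1.076 km = e (ρ_m − ρ_c)/ρ_m = 0.154 km.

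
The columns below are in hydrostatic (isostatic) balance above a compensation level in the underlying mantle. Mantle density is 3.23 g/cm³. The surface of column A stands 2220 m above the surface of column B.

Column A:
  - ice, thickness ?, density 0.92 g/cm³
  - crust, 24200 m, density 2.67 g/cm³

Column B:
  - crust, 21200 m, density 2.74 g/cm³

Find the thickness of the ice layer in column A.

1730 m

Take the compensation level at the base of the deeper column (depth z_c below the surface of column A) and equate Σ ρ_i t_i down to z_c; mantle fills any gap and the z_c terms cancel.
Column A: x×0.92 + 24200×2.67 + (z_c − 24200 − x)×3.23
Column B: 2220×0 + 21200×2.74 + (z_c − 2220 − 21200)×3.23
The z_c×3.23 term appears on both sides and cancels. Collect the known terms of each column as K = Σ(ρt)_known − 3.23 × (depth of known layers): K_A = 64614 − 3.23×24200 = −13552; K_B = 58088 − 3.23×(2220 + 21200) = −17558.6.
Balance: K_A − x×(3.23 − 0.92) = K_B, so x = (K_A − K_B)/(3.23 − 0.92) = 4006.6/2.31 = 1730 m.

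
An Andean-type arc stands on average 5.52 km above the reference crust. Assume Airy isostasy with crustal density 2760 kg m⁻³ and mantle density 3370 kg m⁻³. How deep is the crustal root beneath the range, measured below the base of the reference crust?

By Archimedes' principle applied to the lithosphere: the weight of the topography is balanced by the buoyancy of the root, ρ_c h = (ρ_m − ρ_c) r.
r = h · ρ_c / (ρ_m − ρ_c) = 5.52 km × 2760 / (3370 − 2760) = 25 km.

25 km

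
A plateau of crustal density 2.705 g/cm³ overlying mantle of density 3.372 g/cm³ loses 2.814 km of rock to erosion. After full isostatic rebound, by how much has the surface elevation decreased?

0.557 km

Rebound u = e ρ_c/ρ_m = 2.814 km × 2.705/3.372 = 2.257 km.
Net surface drop = e − u = 2.814 km − 2.257 km = e (ρ_m − ρ_c)/ρ_m = 0.557 km.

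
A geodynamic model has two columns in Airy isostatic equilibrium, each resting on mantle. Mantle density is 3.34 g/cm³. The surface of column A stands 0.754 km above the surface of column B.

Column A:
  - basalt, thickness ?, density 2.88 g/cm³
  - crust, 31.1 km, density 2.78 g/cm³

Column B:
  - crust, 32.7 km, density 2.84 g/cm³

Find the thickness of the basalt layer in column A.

Take the compensation level at the base of the deeper column (depth z_c below the surface of column A) and equate Σ ρ_i t_i down to z_c; mantle fills any gap and the z_c terms cancel.
Column A: x×2.88 + 31.1×2.78 + (z_c − 31.1 − x)×3.34
Column B: 0.754×0 + 32.7×2.84 + (z_c − 0.754 − 32.7)×3.34
The z_c×3.34 term appears on both sides and cancels. Collect the known terms of each column as K = Σ(ρt)_known − 3.34 × (depth of known layers): K_A = 86.458 − 3.34×31.1 = −17.416; K_B = 92.868 − 3.34×(0.754 + 32.7) = −18.86836.
Balance: K_A − x×(3.34 − 2.88) = K_B, so x = (K_A − K_B)/(3.34 − 2.88) = 1.45236/0.46 = 3.16 km.

3.16 km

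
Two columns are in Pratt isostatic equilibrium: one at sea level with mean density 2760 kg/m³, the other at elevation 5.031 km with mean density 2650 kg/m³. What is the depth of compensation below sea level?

ρ_ref D = ρ (D + h) → D (ρ_ref − ρ) = ρ h.
D = ρ h/(ρ_ref − ρ) = 2650 × 5.031 km/(2760 − 2650) = 121 km.

121 km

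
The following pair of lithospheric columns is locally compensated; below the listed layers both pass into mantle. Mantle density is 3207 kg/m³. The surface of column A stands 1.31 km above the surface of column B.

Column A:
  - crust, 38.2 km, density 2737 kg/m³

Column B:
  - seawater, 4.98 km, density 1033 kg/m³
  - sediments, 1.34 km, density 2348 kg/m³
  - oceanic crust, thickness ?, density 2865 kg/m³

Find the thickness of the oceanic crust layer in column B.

5.19 km

Take the compensation level at the base of the deeper column (depth z_c below the surface of column A) and equate Σ ρ_i t_i down to z_c; mantle fills any gap and the z_c terms cancel.
Column A: 38.2×2737 + (z_c − 38.2)×3207
Column B: 1.31×0 + 4.98×1033 + 1.34×2348 + x×2865 + (z_c − 1.31 − 6.32 − x)×3207
The z_c×3207 term appears on both sides and cancels. Collect the known terms of each column as K = Σ(ρt)_known − 3207 × (depth of known layers): K_A = 104553.4 − 3207×38.2 = −17954; K_B = 8290.66 − 3207×(1.31 + 6.32) = −16178.75.
Balance: K_A = K_B − x×(3207 − 2865), so x = (K_B − K_A)/(3207 − 2865) = 1775.25/342 = 5.19 km.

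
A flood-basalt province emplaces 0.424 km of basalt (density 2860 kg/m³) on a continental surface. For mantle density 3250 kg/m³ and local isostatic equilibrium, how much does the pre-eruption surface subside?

Subaerial loading: s = t ρ_load / ρ_m.
s = 0.424 km × 2860/3250 = 0.373 km.

0.373 km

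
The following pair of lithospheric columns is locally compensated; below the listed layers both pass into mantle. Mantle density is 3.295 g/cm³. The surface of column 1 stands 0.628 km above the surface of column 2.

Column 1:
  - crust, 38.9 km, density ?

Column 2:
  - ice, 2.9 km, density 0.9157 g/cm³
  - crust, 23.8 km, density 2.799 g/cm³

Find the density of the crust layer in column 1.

2.76 g/cm³

Take the compensation level at the base of the deeper column (depth z_c below the surface of column 1) and equate Σ ρ_i t_i down to z_c; mantle fills any gap and the z_c terms cancel.
Column 1: 38.9×ρ + (z_c − 38.9)×3.295
Column 2: 0.628×0 + 2.9×0.9157 + 23.8×2.799 + (z_c − 0.628 − 26.7)×3.295
The z_c×3.295 term appears on both sides and cancels. Collect the known terms of each column as K = Σ(ρt)_known − 3.295 × (depth of known layers): K_1 = 0 − 3.295×38.9 = −128.1755; K_2 = 69.27173 − 3.295×(0.628 + 26.7) = −20.77403.
Balance: K_1 + 38.9×ρ = K_2, so ρ = (K_2 − K_1)/38.9 = 107.401/38.9 = 2.76 g/cm³.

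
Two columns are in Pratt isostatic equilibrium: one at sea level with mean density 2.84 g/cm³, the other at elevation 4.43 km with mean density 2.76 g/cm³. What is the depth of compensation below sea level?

ρ_ref D = ρ (D + h) → D (ρ_ref − ρ) = ρ h.
D = ρ h/(ρ_ref − ρ) = 2.76 × 4.43 km/(2.84 − 2.76) = 153 km.

153 km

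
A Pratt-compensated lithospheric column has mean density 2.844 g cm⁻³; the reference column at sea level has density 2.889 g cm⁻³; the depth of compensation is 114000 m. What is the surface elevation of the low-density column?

ρ_ref D = ρ (D + h) → h = D (ρ_ref − ρ)/ρ.
h = 114000 m × (2.889 − 2.844)/2.844 = 1800 m.

1800 m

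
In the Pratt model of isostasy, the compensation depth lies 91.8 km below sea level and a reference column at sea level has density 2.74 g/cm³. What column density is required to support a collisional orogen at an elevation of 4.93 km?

Pratt balance: ρ_ref D = ρ (D + h).
ρ = ρ_ref D/(D + h) = 2.74 × 91.8 km/(91.8 km + 4.93 km) = 2.6 g/cm³.

2.6 g/cm³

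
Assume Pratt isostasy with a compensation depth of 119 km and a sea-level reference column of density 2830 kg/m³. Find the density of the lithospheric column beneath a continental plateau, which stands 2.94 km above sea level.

2760 kg/m³

Pratt balance: ρ_ref D = ρ (D + h).
ρ = ρ_ref D/(D + h) = 2830 × 119 km/(119 km + 2.94 km) = 2760 kg/m³.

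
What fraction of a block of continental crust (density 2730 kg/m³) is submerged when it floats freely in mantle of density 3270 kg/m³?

83.5%

Submerged fraction = ρ_obj/ρ_fluid = 2730/3270 = 83.5%.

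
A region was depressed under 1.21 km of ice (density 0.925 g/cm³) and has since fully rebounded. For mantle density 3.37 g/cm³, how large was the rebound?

Removing the load lets mantle flow back in; uplift u satisfies ρ_ice t = ρ_m u.
u = t ρ_ice/ρ_m = 1.21 km × 0.925/3.37 = 0.332 km.

0.332 km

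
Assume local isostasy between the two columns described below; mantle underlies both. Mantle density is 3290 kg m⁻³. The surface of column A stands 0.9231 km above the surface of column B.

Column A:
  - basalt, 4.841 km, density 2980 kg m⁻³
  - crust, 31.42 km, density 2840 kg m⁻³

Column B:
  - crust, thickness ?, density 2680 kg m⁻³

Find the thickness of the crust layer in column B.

20.7 km

Take the compensation level at the base of the deeper column (depth z_c below the surface of column A) and equate Σ ρ_i t_i down to z_c; mantle fills any gap and the z_c terms cancel.
Column A: 4.841×2980 + 31.42×2840 + (z_c − 36.261)×3290
Column B: 0.9231×0 + x×2680 + (z_c − 0.9231 − 0 − x)×3290
The z_c×3290 term appears on both sides and cancels. Collect the known terms of each column as K = Σ(ρt)_known − 3290 × (depth of known layers): K_A = 103658.98 − 3290×36.261 = −15639.71; K_B = 0 − 3290×(0.9231 + 0) = −3036.999.
Balance: K_A = K_B − x×(3290 − 2680), so x = (K_B − K_A)/(3290 − 2680) = 12602.7/610 = 20.7 km.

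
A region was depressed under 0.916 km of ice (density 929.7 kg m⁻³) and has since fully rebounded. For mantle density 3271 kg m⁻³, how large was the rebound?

0.26 km

Removing the load lets mantle flow back in; uplift u satisfies ρ_ice t = ρ_m u.
u = t ρ_ice/ρ_m = 0.916 km × 929.7/3271 = 0.26 km.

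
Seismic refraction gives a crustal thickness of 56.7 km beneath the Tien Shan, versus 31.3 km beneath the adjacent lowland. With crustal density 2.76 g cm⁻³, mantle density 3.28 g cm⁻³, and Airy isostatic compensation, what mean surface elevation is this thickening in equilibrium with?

4.03 km

Excess crust Δ = 56.7 km − 31.3 km = 25.4 km, split between elevation h and root r with h + r = Δ.
Airy balance ρ_c h = (ρ_m − ρ_c) r gives r = h ρ_c/(ρ_m − ρ_c), so h (1 + ρ_c/(ρ_m − ρ_c)) = Δ, i.e. h = Δ (ρ_m − ρ_c)/ρ_m.
h = 25.4 km × 0.52/3.28 = 4.03 km.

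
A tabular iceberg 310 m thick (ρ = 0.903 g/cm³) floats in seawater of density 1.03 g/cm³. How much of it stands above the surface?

38.2 m

Floating equilibrium: submerged depth d = t ρ_obj/ρ_fluid = 310 m × 0.903/1.03 = 271.8 m.
Freeboard = t − d = 310 m − 271.8 m = 38.2 m.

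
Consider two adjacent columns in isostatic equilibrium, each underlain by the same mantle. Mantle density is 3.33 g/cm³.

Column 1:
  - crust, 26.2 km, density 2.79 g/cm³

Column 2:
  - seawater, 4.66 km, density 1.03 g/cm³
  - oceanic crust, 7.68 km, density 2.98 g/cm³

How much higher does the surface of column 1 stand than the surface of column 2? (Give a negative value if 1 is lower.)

0.223 km

For any compensation level in the mantle, the mantle terms cancel and isostasy reduces to e = (Σt_1 − Σt_2) − (Σ(ρt)_1 − Σ(ρt)_2) / ρ_m.
Σt_1 = 26.2 km; Σt_2 = 12.34 km; Σ(ρt)_1 = 73.098; Σ(ρt)_2 = 27.6862 (in km·g/cm³).
e = (26.2 − 12.34) − (73.098 − 27.6862) / 3.33 = 0.223 km.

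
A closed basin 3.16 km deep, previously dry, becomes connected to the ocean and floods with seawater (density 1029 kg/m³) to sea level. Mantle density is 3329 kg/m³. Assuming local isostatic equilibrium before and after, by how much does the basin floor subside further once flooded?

After flooding the water column is d + s deep. Its weight must equal the weight of mantle displaced by the extra subsidence s: (d + s) ρ_w = s ρ_m.
s = d ρ_w / (ρ_m − ρ_w) = 3.16 km × 1029/(3329 − 1029) = 1.41 km.

1.41 km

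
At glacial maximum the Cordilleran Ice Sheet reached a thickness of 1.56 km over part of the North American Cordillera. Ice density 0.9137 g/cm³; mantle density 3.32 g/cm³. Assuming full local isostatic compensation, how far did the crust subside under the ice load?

0.429 km

Equating mass per unit area of the two columns: the ice load ρ_ice t is balanced by mantle displaced below, ρ_m s.
s = t ρ_ice / ρ_m = 1.56 km × 0.9137/3.32 = 0.429 km.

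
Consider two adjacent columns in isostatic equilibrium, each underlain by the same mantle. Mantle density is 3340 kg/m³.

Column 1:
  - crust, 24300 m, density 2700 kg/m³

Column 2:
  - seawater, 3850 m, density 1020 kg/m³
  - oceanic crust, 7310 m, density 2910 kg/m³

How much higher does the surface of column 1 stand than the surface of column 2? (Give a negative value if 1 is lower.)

1040 m

For any compensation level in the mantle, the mantle terms cancel and isostasy reduces to e = (Σt_1 − Σt_2) − (Σ(ρt)_1 − Σ(ρt)_2) / ρ_m.
Σt_1 = 24300 m; Σt_2 = 11160 m; Σ(ρt)_1 = 65610000; Σ(ρt)_2 = 25199100 (in m·kg/m³).
e = (24300 − 11160) − (65610000 − 25199100) / 3340 = 1040 m.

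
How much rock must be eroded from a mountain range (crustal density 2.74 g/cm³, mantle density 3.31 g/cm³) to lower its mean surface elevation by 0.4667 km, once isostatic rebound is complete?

Net drop Δ = e − u = e − e ρ_c/ρ_m = e (ρ_m − ρ_c)/ρ_m.
e = Δ ρ_m/(ρ_m − ρ_c) = 0.4667 km × 3.31/0.57 = 2.71 km.

2.71 km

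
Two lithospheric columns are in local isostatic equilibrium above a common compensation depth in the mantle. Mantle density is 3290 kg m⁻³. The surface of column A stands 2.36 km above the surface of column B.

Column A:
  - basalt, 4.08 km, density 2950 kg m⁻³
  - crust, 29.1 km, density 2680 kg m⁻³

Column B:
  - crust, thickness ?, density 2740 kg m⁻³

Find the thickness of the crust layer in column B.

20.7 km

Take the compensation level at the base of the deeper column (depth z_c below the surface of column A) and equate Σ ρ_i t_i down to z_c; mantle fills any gap and the z_c terms cancel.
Column A: 4.08×2950 + 29.1×2680 + (z_c − 33.18)×3290
Column B: 2.36×0 + x×2740 + (z_c − 2.36 − 0 − x)×3290
The z_c×3290 term appears on both sides and cancels. Collect the known terms of each column as K = Σ(ρt)_known − 3290 × (depth of known layers): K_A = 90024 − 3290×33.18 = −19138.2; K_B = 0 − 3290×(2.36 + 0) = −7764.4.
Balance: K_A = K_B − x×(3290 − 2740), so x = (K_B − K_A)/(3290 − 2740) = 11373.8/550 = 20.7 km.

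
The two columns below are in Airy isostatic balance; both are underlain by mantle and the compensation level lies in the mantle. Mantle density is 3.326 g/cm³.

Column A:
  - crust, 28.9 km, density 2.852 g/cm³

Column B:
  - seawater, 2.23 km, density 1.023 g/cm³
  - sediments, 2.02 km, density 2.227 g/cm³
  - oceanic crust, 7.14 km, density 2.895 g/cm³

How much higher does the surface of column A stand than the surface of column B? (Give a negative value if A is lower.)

For any compensation level in the mantle, the mantle terms cancel and isostasy reduces to e = (Σt_A − Σt_B) − (Σ(ρt)_A − Σ(ρt)_B) / ρ_m.
Σt_A = 28.9 km; Σt_B = 11.39 km; Σ(ρt)_A = 82.4228; Σ(ρt)_B = 27.45013 (in km·g/cm³).
e = (28.9 − 11.39) − (82.4228 − 27.45013) / 3.326 = 0.982 km.

0.982 km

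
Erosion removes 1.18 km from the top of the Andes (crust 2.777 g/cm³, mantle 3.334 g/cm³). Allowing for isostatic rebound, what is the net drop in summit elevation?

0.197 km

Rebound u = e ρ_c/ρ_m = 1.18 km × 2.777/3.334 = 0.9829 km.
Net surface drop = e − u = 1.18 km − 0.9829 km = e (ρ_m − ρ_c)/ρ_m = 0.197 km.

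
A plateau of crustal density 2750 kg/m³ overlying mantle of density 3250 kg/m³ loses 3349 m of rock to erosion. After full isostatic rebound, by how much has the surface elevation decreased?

515 m

Rebound u = e ρ_c/ρ_m = 3349 m × 2750/3250 = 2834 m.
Net surface drop = e − u = 3349 m − 2834 m = e (ρ_m − ρ_c)/ρ_m = 515 m.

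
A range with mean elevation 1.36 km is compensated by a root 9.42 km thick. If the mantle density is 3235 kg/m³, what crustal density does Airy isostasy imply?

ρ_c h = (ρ_m − ρ_c) r → ρ_c (h + r) = ρ_m r → ρ_c = ρ_m r / (h + r).
ρ_c = 3235 × 9.42 km / (1.36 km + 9.42 km) = 2830 kg/m³.

2830 kg/m³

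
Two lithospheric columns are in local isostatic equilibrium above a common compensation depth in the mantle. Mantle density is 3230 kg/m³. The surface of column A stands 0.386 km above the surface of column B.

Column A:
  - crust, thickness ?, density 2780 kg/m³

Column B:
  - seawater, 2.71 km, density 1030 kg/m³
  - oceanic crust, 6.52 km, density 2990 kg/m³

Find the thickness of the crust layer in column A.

Take the compensation level at the base of the deeper column (depth z_c below the surface of column A) and equate Σ ρ_i t_i down to z_c; mantle fills any gap and the z_c terms cancel.
Column A: x×2780 + (z_c − 0 − x)×3230
Column B: 0.386×0 + 2.71×1030 + 6.52×2990 + (z_c − 0.386 − 9.23)×3230
The z_c×3230 term appears on both sides and cancels. Collect the known terms of each column as K = Σ(ρt)_known − 3230 × (depth of known layers): K_A = 0 − 3230×0 = 0; K_B = 22286.1 − 3230×(0.386 + 9.23) = −8773.58.
Balance: K_A − x×(3230 − 2780) = K_B, so x = (K_A − K_B)/(3230 − 2780) = 8773.58/450 = 19.5 km.

19.5 km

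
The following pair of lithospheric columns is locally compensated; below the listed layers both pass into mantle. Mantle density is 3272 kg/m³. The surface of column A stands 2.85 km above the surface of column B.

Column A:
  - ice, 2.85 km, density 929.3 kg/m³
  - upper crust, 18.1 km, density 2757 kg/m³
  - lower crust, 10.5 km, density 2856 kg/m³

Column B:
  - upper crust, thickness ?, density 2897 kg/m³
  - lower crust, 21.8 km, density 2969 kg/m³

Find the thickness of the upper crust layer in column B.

11.8 km

Take the compensation level at the base of the deeper column (depth z_c below the surface of column A) and equate Σ ρ_i t_i down to z_c; mantle fills any gap and the z_c terms cancel.
Column A: 2.85×929.3 + 18.1×2757 + 10.5×2856 + (z_c − 31.45)×3272
Column B: 2.85×0 + x×2897 + 21.8×2969 + (z_c − 2.85 − 21.8 − x)×3272
The z_c×3272 term appears on both sides and cancels. Collect the known terms of each column as K = Σ(ρt)_known − 3272 × (depth of known layers): K_A = 82538.205 − 3272×31.45 = −20366.195; K_B = 64724.2 − 3272×(2.85 + 21.8) = −15930.6.
Balance: K_A = K_B − x×(3272 − 2897), so x = (K_B − K_A)/(3272 − 2897) = 4435.6/375 = 11.8 km.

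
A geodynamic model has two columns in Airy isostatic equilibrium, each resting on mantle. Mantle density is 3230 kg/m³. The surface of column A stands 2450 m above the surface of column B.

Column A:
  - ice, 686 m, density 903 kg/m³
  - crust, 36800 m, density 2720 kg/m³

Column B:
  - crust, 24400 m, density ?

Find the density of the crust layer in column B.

2720 kg/m³

Take the compensation level at the base of the deeper column (depth z_c below the surface of column A) and equate Σ ρ_i t_i down to z_c; mantle fills any gap and the z_c terms cancel.
Column A: 686×903 + 36800×2720 + (z_c − 37486)×3230
Column B: 2450×0 + 24400×ρ + (z_c − 2450 − 24400)×3230
The z_c×3230 term appears on both sides and cancels. Collect the known terms of each column as K = Σ(ρt)_known − 3230 × (depth of known layers): K_A = 100715458 − 3230×37486 = −20364322; K_B = 0 − 3230×(2450 + 24400) = −86725500.
Balance: K_A = K_B + 24400×ρ, so ρ = (K_A − K_B)/24400 = 66361200/24400 = 2720 kg/m³.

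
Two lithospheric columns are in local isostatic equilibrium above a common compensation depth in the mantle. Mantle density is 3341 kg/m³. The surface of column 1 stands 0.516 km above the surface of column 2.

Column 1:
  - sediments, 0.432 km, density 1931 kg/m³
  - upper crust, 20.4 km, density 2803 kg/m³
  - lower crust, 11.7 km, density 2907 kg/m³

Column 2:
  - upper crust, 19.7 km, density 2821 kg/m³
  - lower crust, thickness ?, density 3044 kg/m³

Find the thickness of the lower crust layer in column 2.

Take the compensation level at the base of the deeper column (depth z_c below the surface of column 1) and equate Σ ρ_i t_i down to z_c; mantle fills any gap and the z_c terms cancel.
Column 1: 0.432×1931 + 20.4×2803 + 11.7×2907 + (z_c − 32.532)×3341
Column 2: 0.516×0 + 19.7×2821 + x×3044 + (z_c − 0.516 − 19.7 − x)×3341
The z_c×3341 term appears on both sides and cancels. Collect the known terms of each column as K = Σ(ρt)_known − 3341 × (depth of known layers): K_1 = 92027.292 − 3341×32.532 = −16662.12; K_2 = 55573.7 − 3341×(0.516 + 19.7) = −11967.956.
Balance: K_1 = K_2 − x×(3341 − 3044), so x = (K_2 − K_1)/(3341 − 3044) = 4694.16/297 = 15.8 km.

15.8 km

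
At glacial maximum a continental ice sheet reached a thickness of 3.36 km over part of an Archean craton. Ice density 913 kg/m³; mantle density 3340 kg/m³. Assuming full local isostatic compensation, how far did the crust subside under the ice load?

0.918 km

By Archimedes' principle applied to the lithosphere: the ice load ρ_ice t is balanced by mantle displaced below, ρ_m s.
s = t ρ_ice / ρ_m = 3.36 km × 913/3340 = 0.918 km.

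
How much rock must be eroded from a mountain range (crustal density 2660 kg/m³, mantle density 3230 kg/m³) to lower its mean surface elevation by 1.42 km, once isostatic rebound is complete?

8.05 km

Net drop Δ = e − u = e − e ρ_c/ρ_m = e (ρ_m − ρ_c)/ρ_m.
e = Δ ρ_m/(ρ_m − ρ_c) = 1.42 km × 3230/570 = 8.05 km.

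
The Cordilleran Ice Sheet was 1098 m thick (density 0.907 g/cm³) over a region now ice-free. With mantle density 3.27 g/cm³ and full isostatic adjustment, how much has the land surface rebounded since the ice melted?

305 m

Removing the load lets mantle flow back in; uplift u satisfies ρ_ice t = ρ_m u.
u = t ρ_ice/ρ_m = 1098 m × 0.907/3.27 = 305 m.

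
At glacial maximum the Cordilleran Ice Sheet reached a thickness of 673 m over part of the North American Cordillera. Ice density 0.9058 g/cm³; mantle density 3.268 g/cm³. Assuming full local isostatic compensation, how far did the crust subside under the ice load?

For local isostatic compensation: the ice load ρ_ice t is balanced by mantle displaced below, ρ_m s.
s = t ρ_ice / ρ_m = 673 m × 0.9058/3.268 = 187 m.

187 m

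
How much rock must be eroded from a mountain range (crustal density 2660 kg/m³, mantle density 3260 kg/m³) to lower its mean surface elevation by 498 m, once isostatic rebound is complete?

Net drop Δ = e − u = e − e ρ_c/ρ_m = e (ρ_m − ρ_c)/ρ_m.
e = Δ ρ_m/(ρ_m − ρ_c) = 498 m × 3260/600 = 2710 m.

2710 m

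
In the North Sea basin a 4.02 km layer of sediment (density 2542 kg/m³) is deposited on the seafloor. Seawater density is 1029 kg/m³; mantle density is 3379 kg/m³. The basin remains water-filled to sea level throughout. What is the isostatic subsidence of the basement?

2.59 km

Submarine loading: the sediment displaces seawater, and the subsidence is in turn flooded, so s (ρ_m − ρ_w) = t (ρ_sed − ρ_w).
s = 4.02 km × (2542 − 1029) / (3379 − 1029) = 2.59 km.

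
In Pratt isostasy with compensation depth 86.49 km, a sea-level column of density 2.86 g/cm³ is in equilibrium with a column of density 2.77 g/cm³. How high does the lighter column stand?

2.81 km

ρ_ref D = ρ (D + h) → h = D (ρ_ref − ρ)/ρ.
h = 86.49 km × (2.86 − 2.77)/2.77 = 2.81 km.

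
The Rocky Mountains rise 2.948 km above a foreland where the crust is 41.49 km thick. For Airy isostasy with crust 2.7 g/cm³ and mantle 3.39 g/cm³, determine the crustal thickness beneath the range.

56 km

Root depth r = h ρ_c / (ρ_m − ρ_c) = 2.948 km × 2.7 / 0.69 = 11.54 km.
Total thickness = T + h + r = 41.49 km + 2.948 km + 11.54 km = 56 km.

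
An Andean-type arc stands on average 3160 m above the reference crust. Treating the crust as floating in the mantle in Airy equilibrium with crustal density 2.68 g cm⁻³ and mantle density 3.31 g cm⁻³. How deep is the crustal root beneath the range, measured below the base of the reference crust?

Balancing pressure at the compensation depth: the weight of the topography is balanced by the buoyancy of the root, ρ_c h = (ρ_m − ρ_c) r.
r = h · ρ_c / (ρ_m − ρ_c) = 3160 m × 2.68 / (3.31 − 2.68) = 13400 m.

13400 m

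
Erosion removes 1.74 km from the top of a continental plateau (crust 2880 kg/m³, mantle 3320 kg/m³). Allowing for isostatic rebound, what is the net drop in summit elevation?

0.231 km

Rebound u = e ρ_c/ρ_m = 1.74 km × 2880/3320 = 1.509 km.
Net surface drop = e − u = 1.74 km − 1.509 km = e (ρ_m − ρ_c)/ρ_m = 0.231 km.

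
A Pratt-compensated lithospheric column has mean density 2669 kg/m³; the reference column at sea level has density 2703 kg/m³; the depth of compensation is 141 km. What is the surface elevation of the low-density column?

1.8 km

ρ_ref D = ρ (D + h) → h = D (ρ_ref − ρ)/ρ.
h = 141 km × (2703 − 2669)/2669 = 1.8 km.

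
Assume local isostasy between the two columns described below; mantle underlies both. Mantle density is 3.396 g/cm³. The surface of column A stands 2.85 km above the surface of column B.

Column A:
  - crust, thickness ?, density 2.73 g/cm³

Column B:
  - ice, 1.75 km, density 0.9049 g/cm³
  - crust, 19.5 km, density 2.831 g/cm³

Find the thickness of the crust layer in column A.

37.6 km

Take the compensation level at the base of the deeper column (depth z_c below the surface of column A) and equate Σ ρ_i t_i down to z_c; mantle fills any gap and the z_c terms cancel.
Column A: x×2.73 + (z_c − 0 − x)×3.396
Column B: 2.85×0 + 1.75×0.9049 + 19.5×2.831 + (z_c − 2.85 − 21.25)×3.396
The z_c×3.396 term appears on both sides and cancels. Collect the known terms of each column as K = Σ(ρt)_known − 3.396 × (depth of known layers): K_A = 0 − 3.396×0 = 0; K_B = 56.788075 − 3.396×(2.85 + 21.25) = −25.055525.
Balance: K_A − x×(3.396 − 2.73) = K_B, so x = (K_A − K_B)/(3.396 − 2.73) = 25.0555/0.666 = 37.6 km.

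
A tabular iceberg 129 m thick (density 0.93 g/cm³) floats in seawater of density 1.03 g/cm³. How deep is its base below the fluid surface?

Draft d = t ρ_obj/ρ_fluid = 129 m × 0.93/1.03 = 116 m.

116 m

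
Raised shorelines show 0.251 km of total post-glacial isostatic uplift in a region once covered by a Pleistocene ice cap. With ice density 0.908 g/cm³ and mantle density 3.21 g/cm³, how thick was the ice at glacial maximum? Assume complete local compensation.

u = t ρ_ice/ρ_m → t = u ρ_m/ρ_ice = 0.251 km × 3.21/0.908 = 0.887 km.

0.887 km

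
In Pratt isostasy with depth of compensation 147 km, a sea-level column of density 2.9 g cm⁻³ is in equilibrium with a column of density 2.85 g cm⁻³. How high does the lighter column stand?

ρ_ref D = ρ (D + h) → h = D (ρ_ref − ρ)/ρ.
h = 147 km × (2.9 − 2.85)/2.85 = 2.58 km.

2.58 km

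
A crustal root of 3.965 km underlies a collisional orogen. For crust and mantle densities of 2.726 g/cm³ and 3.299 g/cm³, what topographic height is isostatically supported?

0.833 km

Equating mass per unit area of the two columns: ρ_c h = (ρ_m − ρ_c) r.
h = r (ρ_m − ρ_c) / ρ_c = 3.965 km × (3.299 − 2.726) / 2.726 = 0.833 km.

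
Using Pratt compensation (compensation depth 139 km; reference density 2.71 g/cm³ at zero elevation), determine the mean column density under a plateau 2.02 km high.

2.67 g/cm³

Pratt balance: ρ_ref D = ρ (D + h).
ρ = ρ_ref D/(D + h) = 2.71 × 139 km/(139 km + 2.02 km) = 2.67 g/cm³.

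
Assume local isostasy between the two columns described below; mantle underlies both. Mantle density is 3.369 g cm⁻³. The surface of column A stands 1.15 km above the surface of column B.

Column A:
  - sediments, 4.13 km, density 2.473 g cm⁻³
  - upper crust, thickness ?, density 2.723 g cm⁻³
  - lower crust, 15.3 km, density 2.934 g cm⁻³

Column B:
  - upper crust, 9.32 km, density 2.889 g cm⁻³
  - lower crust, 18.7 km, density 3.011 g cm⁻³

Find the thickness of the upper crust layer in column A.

7.25 km

Take the compensation level at the base of the deeper column (depth z_c below the surface of column A) and equate Σ ρ_i t_i down to z_c; mantle fills any gap and the z_c terms cancel.
Column A: 4.13×2.473 + x×2.723 + 15.3×2.934 + (z_c − 19.43 − x)×3.369
Column B: 1.15×0 + 9.32×2.889 + 18.7×3.011 + (z_c − 1.15 − 28.02)×3.369
The z_c×3.369 term appears on both sides and cancels. Collect the known terms of each column as K = Σ(ρt)_known − 3.369 × (depth of known layers): K_A = 55.10369 − 3.369×19.43 = −10.35598; K_B = 83.23118 − 3.369×(1.15 + 28.02) = −15.04255.
Balance: K_A − x×(3.369 − 2.723) = K_B, so x = (K_A − K_B)/(3.369 − 2.723) = 4.68657/0.646 = 7.25 km.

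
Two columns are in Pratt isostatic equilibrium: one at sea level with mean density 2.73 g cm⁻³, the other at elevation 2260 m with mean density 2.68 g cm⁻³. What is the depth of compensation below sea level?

121000 m

ρ_ref D = ρ (D + h) → D (ρ_ref − ρ) = ρ h.
D = ρ h/(ρ_ref − ρ) = 2.68 × 2260 m/(2.73 − 2.68) = 121000 m.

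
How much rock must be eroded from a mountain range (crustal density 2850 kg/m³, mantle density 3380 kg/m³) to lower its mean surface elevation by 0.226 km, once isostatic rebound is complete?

Net drop Δ = e − u = e − e ρ_c/ρ_m = e (ρ_m − ρ_c)/ρ_m.
e = Δ ρ_m/(ρ_m − ρ_c) = 0.226 km × 3380/530 = 1.44 km.

1.44 km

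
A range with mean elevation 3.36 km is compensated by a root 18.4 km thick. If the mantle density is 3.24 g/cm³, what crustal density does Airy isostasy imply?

ρ_c h = (ρ_m − ρ_c) r → ρ_c (h + r) = ρ_m r → ρ_c = ρ_m r / (h + r).
ρ_c = 3.24 × 18.4 km / (3.36 km + 18.4 km) = 2.74 g/cm³.

2.74 g/cm³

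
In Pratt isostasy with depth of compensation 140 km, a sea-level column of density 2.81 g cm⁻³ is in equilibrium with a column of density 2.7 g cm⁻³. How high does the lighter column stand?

5.7 km

ρ_ref D = ρ (D + h) → h = D (ρ_ref − ρ)/ρ.
h = 140 km × (2.81 − 2.7)/2.7 = 5.7 km.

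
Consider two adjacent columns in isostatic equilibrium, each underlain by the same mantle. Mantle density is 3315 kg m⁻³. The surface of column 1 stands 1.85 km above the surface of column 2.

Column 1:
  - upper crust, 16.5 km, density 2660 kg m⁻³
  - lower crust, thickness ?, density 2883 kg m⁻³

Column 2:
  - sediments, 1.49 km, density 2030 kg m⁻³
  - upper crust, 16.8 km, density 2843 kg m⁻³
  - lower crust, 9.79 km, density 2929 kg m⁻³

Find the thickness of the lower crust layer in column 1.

Take the compensation level at the base of the deeper column (depth z_c below the surface of column 1) and equate Σ ρ_i t_i down to z_c; mantle fills any gap and the z_c terms cancel.
Column 1: 16.5×2660 + x×2883 + (z_c − 16.5 − x)×3315
Column 2: 1.85×0 + 1.49×2030 + 16.8×2843 + 9.79×2929 + (z_c − 1.85 − 28.08)×3315
The z_c×3315 term appears on both sides and cancels. Collect the known terms of each column as K = Σ(ρt)_known − 3315 × (depth of known layers): K_1 = 43890 − 3315×16.5 = −10807.5; K_2 = 79462.01 − 3315×(1.85 + 28.08) = −19755.94.
Balance: K_1 − x×(3315 − 2883) = K_2, so x = (K_1 − K_2)/(3315 − 2883) = 8948.44/432 = 20.7 km.

20.7 km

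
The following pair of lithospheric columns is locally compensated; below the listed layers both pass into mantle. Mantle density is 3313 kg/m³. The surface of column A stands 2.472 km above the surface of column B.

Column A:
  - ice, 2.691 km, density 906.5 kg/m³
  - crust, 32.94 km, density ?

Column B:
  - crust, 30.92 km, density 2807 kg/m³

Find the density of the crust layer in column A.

2790 kg/m³

Take the compensation level at the base of the deeper column (depth z_c below the surface of column A) and equate Σ ρ_i t_i down to z_c; mantle fills any gap and the z_c terms cancel.
Column A: 2.691×906.5 + 32.94×ρ + (z_c − 35.631)×3313
Column B: 2.472×0 + 30.92×2807 + (z_c − 2.472 − 30.92)×3313
The z_c×3313 term appears on both sides and cancels. Collect the known terms of each column as K = Σ(ρt)_known − 3313 × (depth of known layers): K_A = 2439.3915 − 3313×35.631 = −115606.111; K_B = 86792.44 − 3313×(2.472 + 30.92) = −23835.256.
Balance: K_A + 32.94×ρ = K_B, so ρ = (K_B − K_A)/32.94 = 91770.9/32.94 = 2790 kg/m³.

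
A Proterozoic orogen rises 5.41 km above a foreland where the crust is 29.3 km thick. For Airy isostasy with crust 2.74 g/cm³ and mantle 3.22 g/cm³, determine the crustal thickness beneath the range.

Root depth r = h ρ_c / (ρ_m − ρ_c) = 5.41 km × 2.74 / 0.48 = 30.88 km.
Total thickness = T + h + r = 29.3 km + 5.41 km + 30.88 km = 65.6 km.

65.6 km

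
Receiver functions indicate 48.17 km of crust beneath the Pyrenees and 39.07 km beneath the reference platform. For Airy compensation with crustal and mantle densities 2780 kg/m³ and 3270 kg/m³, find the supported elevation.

Excess crust Δ = 48.17 km − 39.07 km = 9.1 km, split between elevation h and root r with h + r = Δ.
Airy balance ρ_c h = (ρ_m − ρ_c) r gives r = h ρ_c/(ρ_m − ρ_c), so h (1 + ρ_c/(ρ_m − ρ_c)) = Δ, i.e. h = Δ (ρ_m − ρ_c)/ρ_m.
h = 9.1 km × 490/3270 = 1.36 km.

1.36 km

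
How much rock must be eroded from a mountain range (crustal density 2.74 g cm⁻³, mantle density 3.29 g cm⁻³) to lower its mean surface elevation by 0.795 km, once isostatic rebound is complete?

4.76 km

Net drop Δ = e − u = e − e ρ_c/ρ_m = e (ρ_m − ρ_c)/ρ_m.
e = Δ ρ_m/(ρ_m − ρ_c) = 0.795 km × 3.29/0.55 = 4.76 km.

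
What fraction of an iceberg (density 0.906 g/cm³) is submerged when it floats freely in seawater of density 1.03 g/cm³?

0.88

Submerged fraction = ρ_obj/ρ_fluid = 0.906/1.03 = 0.88.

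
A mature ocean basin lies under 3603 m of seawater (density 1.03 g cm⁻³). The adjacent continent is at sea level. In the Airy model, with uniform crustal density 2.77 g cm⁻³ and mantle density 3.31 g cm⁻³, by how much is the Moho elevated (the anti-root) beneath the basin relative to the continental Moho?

Isostatic balance requires: replacing crust with seawater at the top is compensated by replacing crust with mantle at the base: d (ρ_c − ρ_w) = a (ρ_m − ρ_c).
a = d (ρ_c − ρ_w)/(ρ_m − ρ_c) = 3603 m × 1.74/0.54 = 11600 m.

11600 m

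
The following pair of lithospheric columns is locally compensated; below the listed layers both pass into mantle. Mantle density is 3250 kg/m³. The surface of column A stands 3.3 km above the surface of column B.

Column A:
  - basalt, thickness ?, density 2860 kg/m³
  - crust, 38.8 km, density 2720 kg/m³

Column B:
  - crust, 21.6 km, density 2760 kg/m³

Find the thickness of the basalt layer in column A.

1.91 km

Take the compensation level at the base of the deeper column (depth z_c below the surface of column A) and equate Σ ρ_i t_i down to z_c; mantle fills any gap and the z_c terms cancel.
Column A: x×2860 + 38.8×2720 + (z_c − 38.8 − x)×3250
Column B: 3.3×0 + 21.6×2760 + (z_c − 3.3 − 21.6)×3250
The z_c×3250 term appears on both sides and cancels. Collect the known terms of each column as K = Σ(ρt)_known − 3250 × (depth of known layers): K_A = 105536 − 3250×38.8 = −20564; K_B = 59616 − 3250×(3.3 + 21.6) = −21309.
Balance: K_A − x×(3250 − 2860) = K_B, so x = (K_A − K_B)/(3250 − 2860) = 745/390 = 1.91 km.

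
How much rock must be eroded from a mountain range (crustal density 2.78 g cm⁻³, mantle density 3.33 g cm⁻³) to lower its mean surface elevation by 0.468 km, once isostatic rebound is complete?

Net drop Δ = e − u = e − e ρ_c/ρ_m = e (ρ_m − ρ_c)/ρ_m.
e = Δ ρ_m/(ρ_m − ρ_c) = 0.468 km × 3.33/0.55 = 2.83 km.

2.83 km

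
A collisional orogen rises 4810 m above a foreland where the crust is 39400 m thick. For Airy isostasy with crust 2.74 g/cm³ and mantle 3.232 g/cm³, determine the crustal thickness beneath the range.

71000 m

Root depth r = h ρ_c / (ρ_m − ρ_c) = 4810 m × 2.74 / 0.492 = 26790 m.
Total thickness = T + h + r = 39400 m + 4810 m + 26790 m = 71000 m.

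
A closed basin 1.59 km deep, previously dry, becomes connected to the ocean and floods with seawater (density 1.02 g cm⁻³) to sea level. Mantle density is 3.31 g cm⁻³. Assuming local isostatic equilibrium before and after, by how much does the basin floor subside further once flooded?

0.708 km

After flooding the water column is d + s deep. Its weight must equal the weight of mantle displaced by the extra subsidence s: (d + s) ρ_w = s ρ_m.
s = d ρ_w / (ρ_m − ρ_w) = 1.59 km × 1.02/(3.31 − 1.02) = 0.708 km.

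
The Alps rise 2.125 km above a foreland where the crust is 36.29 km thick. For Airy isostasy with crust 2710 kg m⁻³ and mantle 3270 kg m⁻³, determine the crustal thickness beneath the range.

Root depth r = h ρ_c / (ρ_m − ρ_c) = 2.125 km × 2710 / 560 = 10.28 km.
Total thickness = T + h + r = 36.29 km + 2.125 km + 10.28 km = 48.7 km.

48.7 km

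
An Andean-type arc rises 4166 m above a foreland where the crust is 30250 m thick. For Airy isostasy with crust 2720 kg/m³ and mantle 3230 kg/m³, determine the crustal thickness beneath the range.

56600 m

Root depth r = h ρ_c / (ρ_m − ρ_c) = 4166 m × 2720 / 510 = 22220 m.
Total thickness = T + h + r = 30250 m + 4166 m + 22220 m = 56600 m.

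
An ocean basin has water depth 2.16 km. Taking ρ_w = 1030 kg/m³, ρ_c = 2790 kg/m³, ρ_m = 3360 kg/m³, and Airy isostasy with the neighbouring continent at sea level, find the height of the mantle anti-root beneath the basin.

6.67 km

Balancing pressure at the compensation depth: replacing crust with seawater at the top is compensated by replacing crust with mantle at the base: d (ρ_c − ρ_w) = a (ρ_m − ρ_c).
a = d (ρ_c − ρ_w)/(ρ_m − ρ_c) = 2.16 km × 1760/570 = 6.67 km.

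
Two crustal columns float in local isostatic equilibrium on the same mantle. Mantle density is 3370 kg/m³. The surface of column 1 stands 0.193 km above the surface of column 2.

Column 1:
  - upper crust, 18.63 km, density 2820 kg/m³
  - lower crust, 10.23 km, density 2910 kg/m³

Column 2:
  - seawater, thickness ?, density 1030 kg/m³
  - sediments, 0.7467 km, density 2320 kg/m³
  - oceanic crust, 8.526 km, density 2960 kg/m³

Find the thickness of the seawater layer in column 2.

Take the compensation level at the base of the deeper column (depth z_c below the surface of column 1) and equate Σ ρ_i t_i down to z_c; mantle fills any gap and the z_c terms cancel.
Column 1: 18.63×2820 + 10.23×2910 + (z_c − 28.86)×3370
Column 2: 0.193×0 + x×1030 + 0.7467×2320 + 8.526×2960 + (z_c − 0.193 − 9.2727 − x)×3370
The z_c×3370 term appears on both sides and cancels. Collect the known terms of each column as K = Σ(ρt)_known − 3370 × (depth of known layers): K_1 = 82305.9 − 3370×28.86 = −14952.3; K_2 = 26969.304 − 3370×(0.193 + 9.2727) = −4930.105.
Balance: K_1 = K_2 − x×(3370 − 1030), so x = (K_2 − K_1)/(3370 − 1030) = 10022.2/2340 = 4.28 km.

4.28 km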